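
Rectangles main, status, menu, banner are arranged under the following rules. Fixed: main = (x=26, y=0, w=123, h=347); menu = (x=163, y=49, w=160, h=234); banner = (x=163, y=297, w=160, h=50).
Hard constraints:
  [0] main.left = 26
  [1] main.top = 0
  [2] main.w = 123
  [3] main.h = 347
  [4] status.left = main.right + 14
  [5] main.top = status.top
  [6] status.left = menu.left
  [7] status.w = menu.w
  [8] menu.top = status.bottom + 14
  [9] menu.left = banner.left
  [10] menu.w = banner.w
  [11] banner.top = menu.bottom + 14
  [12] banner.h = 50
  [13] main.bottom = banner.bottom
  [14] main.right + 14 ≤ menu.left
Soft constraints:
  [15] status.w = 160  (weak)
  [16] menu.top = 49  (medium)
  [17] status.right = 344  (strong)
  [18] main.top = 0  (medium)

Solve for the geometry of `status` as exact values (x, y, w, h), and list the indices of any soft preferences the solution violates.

1. status.x = 163  [status.left = main.right + 14]
2. status.y = 0  [main.top = status.top]
3. status.w = 160  [status.w = menu.w]
4. status.h = 35  [menu.top = status.bottom + 14]

status = (x=163, y=0, w=160, h=35)
violated soft preferences: 17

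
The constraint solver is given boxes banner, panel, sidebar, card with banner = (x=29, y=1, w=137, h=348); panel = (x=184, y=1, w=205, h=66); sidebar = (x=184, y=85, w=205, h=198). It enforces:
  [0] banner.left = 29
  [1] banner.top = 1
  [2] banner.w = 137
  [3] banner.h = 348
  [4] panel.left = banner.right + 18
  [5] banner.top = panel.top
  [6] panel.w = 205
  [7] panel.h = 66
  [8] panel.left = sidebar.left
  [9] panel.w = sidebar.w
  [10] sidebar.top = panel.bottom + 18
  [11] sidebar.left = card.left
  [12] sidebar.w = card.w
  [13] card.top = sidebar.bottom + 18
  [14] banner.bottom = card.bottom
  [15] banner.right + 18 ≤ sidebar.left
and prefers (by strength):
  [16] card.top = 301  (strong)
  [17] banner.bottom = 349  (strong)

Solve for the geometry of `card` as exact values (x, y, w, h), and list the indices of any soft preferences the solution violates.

card = (x=184, y=301, w=205, h=48)
violated soft preferences: none

1. card.x = 184  [sidebar.left = card.left]
2. card.w = 205  [sidebar.w = card.w]
3. card.y = 301  [card.top = sidebar.bottom + 18]
4. card.h = 48  [banner.bottom = card.bottom]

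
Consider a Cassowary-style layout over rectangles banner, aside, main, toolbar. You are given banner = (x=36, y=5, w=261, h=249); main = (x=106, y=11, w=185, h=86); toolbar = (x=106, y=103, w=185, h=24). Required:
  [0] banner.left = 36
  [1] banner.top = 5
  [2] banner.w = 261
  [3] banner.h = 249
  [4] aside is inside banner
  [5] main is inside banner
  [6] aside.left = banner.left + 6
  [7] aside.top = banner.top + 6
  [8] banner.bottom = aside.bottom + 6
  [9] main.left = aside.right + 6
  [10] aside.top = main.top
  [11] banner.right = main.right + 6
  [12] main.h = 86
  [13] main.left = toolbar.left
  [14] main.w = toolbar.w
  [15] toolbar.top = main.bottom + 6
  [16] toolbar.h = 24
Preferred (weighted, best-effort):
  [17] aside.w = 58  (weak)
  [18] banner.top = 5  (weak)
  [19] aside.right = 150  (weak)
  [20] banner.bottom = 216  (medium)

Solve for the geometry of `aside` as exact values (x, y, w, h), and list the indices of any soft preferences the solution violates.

1. aside.x = 42  [aside.left = banner.left + 6]
2. aside.y = 11  [aside.top = banner.top + 6]
3. aside.h = 237  [banner.bottom = aside.bottom + 6]
4. aside.w = 58  [main.left = aside.right + 6]

aside = (x=42, y=11, w=58, h=237)
violated soft preferences: 19, 20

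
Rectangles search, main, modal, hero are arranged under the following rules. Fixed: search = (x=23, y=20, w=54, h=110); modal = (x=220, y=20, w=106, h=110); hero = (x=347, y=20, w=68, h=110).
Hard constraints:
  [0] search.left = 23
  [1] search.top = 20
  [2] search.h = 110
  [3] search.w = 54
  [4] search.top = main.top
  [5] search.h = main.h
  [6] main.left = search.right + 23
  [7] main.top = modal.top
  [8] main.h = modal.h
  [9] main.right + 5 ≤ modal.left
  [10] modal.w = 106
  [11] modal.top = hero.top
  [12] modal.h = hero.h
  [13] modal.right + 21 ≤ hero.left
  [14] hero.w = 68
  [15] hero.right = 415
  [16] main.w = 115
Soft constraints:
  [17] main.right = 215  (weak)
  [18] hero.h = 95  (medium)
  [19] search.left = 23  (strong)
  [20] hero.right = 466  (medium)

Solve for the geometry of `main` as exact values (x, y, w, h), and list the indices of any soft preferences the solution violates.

main = (x=100, y=20, w=115, h=110)
violated soft preferences: 18, 20

1. main.y = 20  [search.top = main.top]
2. main.h = 110  [search.h = main.h]
3. main.x = 100  [main.left = search.right + 23]
4. main.w = 115  [main.w = 115]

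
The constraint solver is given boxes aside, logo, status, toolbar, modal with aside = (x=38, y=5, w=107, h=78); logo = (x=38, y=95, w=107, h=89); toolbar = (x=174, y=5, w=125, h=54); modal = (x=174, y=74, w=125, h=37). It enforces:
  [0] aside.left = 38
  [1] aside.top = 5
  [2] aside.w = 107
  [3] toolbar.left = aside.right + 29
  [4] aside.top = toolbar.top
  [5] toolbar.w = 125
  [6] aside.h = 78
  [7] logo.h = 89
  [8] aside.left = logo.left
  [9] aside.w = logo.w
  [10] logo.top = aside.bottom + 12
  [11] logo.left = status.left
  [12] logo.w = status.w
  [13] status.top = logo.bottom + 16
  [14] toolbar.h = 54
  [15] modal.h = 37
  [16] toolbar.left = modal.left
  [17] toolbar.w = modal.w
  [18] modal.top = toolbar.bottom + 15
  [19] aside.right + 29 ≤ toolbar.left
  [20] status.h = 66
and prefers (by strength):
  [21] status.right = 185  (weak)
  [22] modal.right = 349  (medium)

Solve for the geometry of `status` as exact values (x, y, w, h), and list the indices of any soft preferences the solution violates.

status = (x=38, y=200, w=107, h=66)
violated soft preferences: 21, 22

1. status.x = 38  [logo.left = status.left]
2. status.w = 107  [logo.w = status.w]
3. status.y = 200  [status.top = logo.bottom + 16]
4. status.h = 66  [status.h = 66]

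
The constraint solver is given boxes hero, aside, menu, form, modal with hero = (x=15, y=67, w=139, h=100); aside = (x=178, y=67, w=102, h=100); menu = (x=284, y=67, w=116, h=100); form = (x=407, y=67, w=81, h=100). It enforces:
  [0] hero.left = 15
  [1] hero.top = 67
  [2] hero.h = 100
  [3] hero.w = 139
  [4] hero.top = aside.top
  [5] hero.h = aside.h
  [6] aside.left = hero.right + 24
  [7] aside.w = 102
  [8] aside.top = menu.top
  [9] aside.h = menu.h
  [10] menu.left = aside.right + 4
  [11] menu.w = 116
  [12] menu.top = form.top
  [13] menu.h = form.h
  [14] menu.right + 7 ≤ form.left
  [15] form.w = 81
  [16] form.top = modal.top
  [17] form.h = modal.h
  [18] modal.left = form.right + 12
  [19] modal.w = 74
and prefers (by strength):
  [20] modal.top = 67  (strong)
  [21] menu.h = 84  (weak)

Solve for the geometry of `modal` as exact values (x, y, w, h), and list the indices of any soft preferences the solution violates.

1. modal.y = 67  [form.top = modal.top]
2. modal.h = 100  [form.h = modal.h]
3. modal.x = 500  [modal.left = form.right + 12]
4. modal.w = 74  [modal.w = 74]

modal = (x=500, y=67, w=74, h=100)
violated soft preferences: 21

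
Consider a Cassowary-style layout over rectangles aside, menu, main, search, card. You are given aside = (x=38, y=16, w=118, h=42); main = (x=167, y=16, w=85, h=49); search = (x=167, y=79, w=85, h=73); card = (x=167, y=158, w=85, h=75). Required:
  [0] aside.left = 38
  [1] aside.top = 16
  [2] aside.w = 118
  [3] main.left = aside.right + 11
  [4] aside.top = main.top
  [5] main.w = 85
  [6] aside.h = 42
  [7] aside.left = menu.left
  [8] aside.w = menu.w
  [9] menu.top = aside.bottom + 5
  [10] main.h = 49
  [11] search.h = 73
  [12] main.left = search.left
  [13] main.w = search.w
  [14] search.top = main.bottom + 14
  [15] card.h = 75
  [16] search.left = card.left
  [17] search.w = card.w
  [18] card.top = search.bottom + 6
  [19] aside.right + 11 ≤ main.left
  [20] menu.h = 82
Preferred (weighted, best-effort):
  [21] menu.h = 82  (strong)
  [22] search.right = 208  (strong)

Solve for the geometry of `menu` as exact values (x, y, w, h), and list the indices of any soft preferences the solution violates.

menu = (x=38, y=63, w=118, h=82)
violated soft preferences: 22

1. menu.x = 38  [aside.left = menu.left]
2. menu.w = 118  [aside.w = menu.w]
3. menu.y = 63  [menu.top = aside.bottom + 5]
4. menu.h = 82  [menu.h = 82]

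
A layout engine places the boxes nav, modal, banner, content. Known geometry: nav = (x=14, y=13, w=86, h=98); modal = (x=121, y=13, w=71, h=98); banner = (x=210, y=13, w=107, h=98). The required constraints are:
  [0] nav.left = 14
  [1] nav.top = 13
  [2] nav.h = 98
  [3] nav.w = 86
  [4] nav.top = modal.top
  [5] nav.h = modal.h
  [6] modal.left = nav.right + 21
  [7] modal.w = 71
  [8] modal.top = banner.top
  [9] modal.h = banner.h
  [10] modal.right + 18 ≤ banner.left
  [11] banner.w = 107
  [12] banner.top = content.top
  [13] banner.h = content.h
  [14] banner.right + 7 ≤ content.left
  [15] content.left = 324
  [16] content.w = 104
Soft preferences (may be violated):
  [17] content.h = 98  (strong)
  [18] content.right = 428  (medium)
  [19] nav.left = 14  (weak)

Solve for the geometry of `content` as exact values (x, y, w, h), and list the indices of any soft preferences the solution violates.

1. content.y = 13  [banner.top = content.top]
2. content.h = 98  [banner.h = content.h]
3. content.x = 324  [content.left = 324]
4. content.w = 104  [content.w = 104]

content = (x=324, y=13, w=104, h=98)
violated soft preferences: none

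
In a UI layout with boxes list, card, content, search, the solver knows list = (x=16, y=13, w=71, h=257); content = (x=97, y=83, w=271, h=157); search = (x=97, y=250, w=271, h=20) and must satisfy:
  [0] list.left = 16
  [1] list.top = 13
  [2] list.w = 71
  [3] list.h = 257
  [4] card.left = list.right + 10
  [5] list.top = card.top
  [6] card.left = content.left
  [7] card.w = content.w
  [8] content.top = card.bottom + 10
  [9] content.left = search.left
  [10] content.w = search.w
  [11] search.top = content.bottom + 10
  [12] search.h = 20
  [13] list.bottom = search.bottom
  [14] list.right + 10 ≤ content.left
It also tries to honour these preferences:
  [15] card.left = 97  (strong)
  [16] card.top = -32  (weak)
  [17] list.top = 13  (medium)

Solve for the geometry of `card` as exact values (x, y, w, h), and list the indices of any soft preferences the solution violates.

1. card.x = 97  [card.left = list.right + 10]
2. card.y = 13  [list.top = card.top]
3. card.w = 271  [card.w = content.w]
4. card.h = 60  [content.top = card.bottom + 10]

card = (x=97, y=13, w=271, h=60)
violated soft preferences: 16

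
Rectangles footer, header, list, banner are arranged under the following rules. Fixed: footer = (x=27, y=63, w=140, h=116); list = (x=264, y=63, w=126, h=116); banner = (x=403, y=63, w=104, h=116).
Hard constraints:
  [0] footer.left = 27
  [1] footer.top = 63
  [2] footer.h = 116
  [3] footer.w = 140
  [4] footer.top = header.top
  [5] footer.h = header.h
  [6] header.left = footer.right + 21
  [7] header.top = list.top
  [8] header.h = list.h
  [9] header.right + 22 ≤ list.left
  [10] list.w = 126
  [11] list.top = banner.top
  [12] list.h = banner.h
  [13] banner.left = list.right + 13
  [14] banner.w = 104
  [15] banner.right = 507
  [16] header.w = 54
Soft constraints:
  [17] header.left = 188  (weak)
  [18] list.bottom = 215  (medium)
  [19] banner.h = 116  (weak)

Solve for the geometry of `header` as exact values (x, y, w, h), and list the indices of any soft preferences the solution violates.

1. header.y = 63  [footer.top = header.top]
2. header.h = 116  [footer.h = header.h]
3. header.x = 188  [header.left = footer.right + 21]
4. header.w = 54  [header.w = 54]

header = (x=188, y=63, w=54, h=116)
violated soft preferences: 18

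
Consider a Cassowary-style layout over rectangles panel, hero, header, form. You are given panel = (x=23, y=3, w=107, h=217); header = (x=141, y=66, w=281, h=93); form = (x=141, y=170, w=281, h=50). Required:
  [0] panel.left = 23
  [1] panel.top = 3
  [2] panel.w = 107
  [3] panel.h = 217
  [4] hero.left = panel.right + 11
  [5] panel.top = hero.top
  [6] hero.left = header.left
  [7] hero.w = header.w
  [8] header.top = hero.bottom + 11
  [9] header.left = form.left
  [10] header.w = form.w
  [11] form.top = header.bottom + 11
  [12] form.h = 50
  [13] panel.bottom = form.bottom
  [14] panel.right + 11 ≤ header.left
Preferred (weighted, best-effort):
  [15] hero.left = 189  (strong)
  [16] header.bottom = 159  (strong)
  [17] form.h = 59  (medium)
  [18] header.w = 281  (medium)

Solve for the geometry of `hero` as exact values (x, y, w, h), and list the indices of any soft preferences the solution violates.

hero = (x=141, y=3, w=281, h=52)
violated soft preferences: 15, 17

1. hero.x = 141  [hero.left = panel.right + 11]
2. hero.y = 3  [panel.top = hero.top]
3. hero.w = 281  [hero.w = header.w]
4. hero.h = 52  [header.top = hero.bottom + 11]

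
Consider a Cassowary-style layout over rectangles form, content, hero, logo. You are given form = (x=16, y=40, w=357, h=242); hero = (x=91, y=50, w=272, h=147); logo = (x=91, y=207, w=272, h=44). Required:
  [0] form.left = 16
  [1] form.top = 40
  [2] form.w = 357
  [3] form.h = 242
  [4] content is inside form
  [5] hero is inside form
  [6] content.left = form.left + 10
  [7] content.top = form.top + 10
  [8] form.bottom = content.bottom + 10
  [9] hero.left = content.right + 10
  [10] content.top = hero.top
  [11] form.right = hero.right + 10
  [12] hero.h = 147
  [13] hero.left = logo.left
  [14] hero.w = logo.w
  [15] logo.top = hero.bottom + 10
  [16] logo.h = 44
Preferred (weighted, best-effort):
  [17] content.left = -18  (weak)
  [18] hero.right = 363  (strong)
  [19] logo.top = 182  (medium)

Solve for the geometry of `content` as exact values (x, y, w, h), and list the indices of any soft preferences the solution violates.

content = (x=26, y=50, w=55, h=222)
violated soft preferences: 17, 19

1. content.x = 26  [content.left = form.left + 10]
2. content.y = 50  [content.top = form.top + 10]
3. content.h = 222  [form.bottom = content.bottom + 10]
4. content.w = 55  [hero.left = content.right + 10]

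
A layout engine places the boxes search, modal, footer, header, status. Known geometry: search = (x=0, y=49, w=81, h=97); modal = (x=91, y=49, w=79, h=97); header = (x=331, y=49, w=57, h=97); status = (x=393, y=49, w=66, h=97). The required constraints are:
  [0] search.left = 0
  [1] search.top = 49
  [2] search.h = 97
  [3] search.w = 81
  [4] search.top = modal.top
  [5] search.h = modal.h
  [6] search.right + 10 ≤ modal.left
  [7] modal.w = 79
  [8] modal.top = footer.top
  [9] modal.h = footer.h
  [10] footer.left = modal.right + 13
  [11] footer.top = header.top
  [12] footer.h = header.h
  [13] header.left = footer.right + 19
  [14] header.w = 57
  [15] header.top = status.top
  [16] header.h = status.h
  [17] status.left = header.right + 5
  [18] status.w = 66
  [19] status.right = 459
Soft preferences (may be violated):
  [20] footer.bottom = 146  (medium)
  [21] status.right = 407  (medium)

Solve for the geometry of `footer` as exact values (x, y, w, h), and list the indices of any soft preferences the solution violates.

1. footer.y = 49  [modal.top = footer.top]
2. footer.h = 97  [modal.h = footer.h]
3. footer.x = 183  [footer.left = modal.right + 13]
4. footer.w = 129  [header.left = footer.right + 19]

footer = (x=183, y=49, w=129, h=97)
violated soft preferences: 21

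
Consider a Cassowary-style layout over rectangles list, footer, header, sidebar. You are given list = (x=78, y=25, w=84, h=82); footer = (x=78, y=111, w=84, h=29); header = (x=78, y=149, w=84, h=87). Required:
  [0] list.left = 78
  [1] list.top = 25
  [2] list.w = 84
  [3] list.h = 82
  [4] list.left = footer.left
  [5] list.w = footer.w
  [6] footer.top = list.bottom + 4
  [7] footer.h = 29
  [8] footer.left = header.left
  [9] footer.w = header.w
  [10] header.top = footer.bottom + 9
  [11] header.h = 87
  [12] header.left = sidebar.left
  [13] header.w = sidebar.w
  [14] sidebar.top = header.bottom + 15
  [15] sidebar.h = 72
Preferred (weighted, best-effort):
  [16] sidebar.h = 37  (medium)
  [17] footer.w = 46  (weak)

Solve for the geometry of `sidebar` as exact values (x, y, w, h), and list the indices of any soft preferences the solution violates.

sidebar = (x=78, y=251, w=84, h=72)
violated soft preferences: 16, 17

1. sidebar.x = 78  [header.left = sidebar.left]
2. sidebar.w = 84  [header.w = sidebar.w]
3. sidebar.y = 251  [sidebar.top = header.bottom + 15]
4. sidebar.h = 72  [sidebar.h = 72]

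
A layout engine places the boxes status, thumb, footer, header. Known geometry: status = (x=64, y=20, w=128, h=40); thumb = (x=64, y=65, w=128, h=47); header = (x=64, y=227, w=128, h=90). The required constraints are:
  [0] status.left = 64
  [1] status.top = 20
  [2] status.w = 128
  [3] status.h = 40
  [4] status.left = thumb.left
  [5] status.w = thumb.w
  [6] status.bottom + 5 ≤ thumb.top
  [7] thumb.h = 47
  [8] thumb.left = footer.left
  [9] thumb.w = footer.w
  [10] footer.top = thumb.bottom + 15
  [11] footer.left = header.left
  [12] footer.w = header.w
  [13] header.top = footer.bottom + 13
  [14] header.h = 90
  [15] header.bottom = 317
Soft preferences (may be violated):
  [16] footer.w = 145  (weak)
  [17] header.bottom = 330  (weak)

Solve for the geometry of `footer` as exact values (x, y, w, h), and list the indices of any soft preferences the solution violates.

1. footer.x = 64  [thumb.left = footer.left]
2. footer.w = 128  [thumb.w = footer.w]
3. footer.y = 127  [footer.top = thumb.bottom + 15]
4. footer.h = 87  [header.top = footer.bottom + 13]

footer = (x=64, y=127, w=128, h=87)
violated soft preferences: 16, 17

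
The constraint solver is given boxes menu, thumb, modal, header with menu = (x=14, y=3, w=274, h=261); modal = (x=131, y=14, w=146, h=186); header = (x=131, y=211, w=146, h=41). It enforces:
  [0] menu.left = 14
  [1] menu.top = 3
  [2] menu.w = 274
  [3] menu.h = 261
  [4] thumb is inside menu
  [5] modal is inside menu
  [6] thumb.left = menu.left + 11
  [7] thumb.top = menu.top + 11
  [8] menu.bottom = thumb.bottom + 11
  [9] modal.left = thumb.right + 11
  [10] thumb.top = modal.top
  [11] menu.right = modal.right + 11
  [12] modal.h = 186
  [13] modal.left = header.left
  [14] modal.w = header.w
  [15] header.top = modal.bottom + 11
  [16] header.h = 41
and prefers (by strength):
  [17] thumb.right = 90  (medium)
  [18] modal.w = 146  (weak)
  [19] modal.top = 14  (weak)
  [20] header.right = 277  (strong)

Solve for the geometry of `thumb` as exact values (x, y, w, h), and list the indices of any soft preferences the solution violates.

1. thumb.x = 25  [thumb.left = menu.left + 11]
2. thumb.y = 14  [thumb.top = menu.top + 11]
3. thumb.h = 239  [menu.bottom = thumb.bottom + 11]
4. thumb.w = 95  [modal.left = thumb.right + 11]

thumb = (x=25, y=14, w=95, h=239)
violated soft preferences: 17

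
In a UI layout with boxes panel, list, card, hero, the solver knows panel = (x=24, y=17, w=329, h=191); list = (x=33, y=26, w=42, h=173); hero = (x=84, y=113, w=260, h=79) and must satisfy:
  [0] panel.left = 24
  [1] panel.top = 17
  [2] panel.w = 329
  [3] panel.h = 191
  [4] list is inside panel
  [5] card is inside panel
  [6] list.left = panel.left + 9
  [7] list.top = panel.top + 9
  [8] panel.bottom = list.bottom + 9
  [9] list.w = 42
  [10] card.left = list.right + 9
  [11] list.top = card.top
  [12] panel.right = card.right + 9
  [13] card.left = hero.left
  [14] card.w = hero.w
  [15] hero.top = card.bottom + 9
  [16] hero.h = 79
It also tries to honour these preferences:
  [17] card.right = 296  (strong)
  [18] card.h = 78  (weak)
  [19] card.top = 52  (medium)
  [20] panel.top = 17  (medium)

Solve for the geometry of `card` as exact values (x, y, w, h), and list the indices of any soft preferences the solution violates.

card = (x=84, y=26, w=260, h=78)
violated soft preferences: 17, 19

1. card.x = 84  [card.left = list.right + 9]
2. card.y = 26  [list.top = card.top]
3. card.w = 260  [panel.right = card.right + 9]
4. card.h = 78  [hero.top = card.bottom + 9]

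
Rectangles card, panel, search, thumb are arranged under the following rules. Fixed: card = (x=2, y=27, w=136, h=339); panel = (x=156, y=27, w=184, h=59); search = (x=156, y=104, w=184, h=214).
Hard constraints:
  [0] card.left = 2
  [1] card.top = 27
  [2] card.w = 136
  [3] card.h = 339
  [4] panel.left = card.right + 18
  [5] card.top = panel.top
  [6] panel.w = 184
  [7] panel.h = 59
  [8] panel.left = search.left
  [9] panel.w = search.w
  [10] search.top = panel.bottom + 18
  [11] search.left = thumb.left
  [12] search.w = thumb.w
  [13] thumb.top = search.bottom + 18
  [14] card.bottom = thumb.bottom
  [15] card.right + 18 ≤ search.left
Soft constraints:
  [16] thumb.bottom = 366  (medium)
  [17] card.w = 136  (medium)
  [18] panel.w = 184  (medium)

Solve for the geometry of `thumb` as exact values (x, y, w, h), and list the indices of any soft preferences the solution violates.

thumb = (x=156, y=336, w=184, h=30)
violated soft preferences: none

1. thumb.x = 156  [search.left = thumb.left]
2. thumb.w = 184  [search.w = thumb.w]
3. thumb.y = 336  [thumb.top = search.bottom + 18]
4. thumb.h = 30  [card.bottom = thumb.bottom]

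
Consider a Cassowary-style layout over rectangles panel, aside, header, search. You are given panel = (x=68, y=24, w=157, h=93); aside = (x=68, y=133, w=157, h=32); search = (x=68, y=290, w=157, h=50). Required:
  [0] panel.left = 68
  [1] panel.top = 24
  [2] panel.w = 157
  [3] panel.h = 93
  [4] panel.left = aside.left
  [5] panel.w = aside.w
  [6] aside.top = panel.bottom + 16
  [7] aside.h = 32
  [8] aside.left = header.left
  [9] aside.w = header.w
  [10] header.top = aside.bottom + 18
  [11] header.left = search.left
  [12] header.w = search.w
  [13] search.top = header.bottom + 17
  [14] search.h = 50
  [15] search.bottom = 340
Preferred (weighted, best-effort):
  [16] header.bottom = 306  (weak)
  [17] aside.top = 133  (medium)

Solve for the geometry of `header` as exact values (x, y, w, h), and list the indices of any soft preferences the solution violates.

1. header.x = 68  [aside.left = header.left]
2. header.w = 157  [aside.w = header.w]
3. header.y = 183  [header.top = aside.bottom + 18]
4. header.h = 90  [search.top = header.bottom + 17]

header = (x=68, y=183, w=157, h=90)
violated soft preferences: 16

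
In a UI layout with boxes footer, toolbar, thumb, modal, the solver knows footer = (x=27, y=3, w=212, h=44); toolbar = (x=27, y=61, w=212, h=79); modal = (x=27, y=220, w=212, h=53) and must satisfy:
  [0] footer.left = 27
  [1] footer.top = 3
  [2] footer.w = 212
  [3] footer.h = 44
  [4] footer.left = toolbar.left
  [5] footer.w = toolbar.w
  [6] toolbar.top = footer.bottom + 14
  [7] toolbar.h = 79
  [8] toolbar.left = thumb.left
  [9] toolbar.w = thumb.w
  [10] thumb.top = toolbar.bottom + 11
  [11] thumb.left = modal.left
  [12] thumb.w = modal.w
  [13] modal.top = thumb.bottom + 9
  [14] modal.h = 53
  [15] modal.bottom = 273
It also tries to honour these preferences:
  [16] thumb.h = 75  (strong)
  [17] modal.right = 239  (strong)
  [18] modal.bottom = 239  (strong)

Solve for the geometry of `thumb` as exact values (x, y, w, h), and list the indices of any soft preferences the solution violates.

1. thumb.x = 27  [toolbar.left = thumb.left]
2. thumb.w = 212  [toolbar.w = thumb.w]
3. thumb.y = 151  [thumb.top = toolbar.bottom + 11]
4. thumb.h = 60  [modal.top = thumb.bottom + 9]

thumb = (x=27, y=151, w=212, h=60)
violated soft preferences: 16, 18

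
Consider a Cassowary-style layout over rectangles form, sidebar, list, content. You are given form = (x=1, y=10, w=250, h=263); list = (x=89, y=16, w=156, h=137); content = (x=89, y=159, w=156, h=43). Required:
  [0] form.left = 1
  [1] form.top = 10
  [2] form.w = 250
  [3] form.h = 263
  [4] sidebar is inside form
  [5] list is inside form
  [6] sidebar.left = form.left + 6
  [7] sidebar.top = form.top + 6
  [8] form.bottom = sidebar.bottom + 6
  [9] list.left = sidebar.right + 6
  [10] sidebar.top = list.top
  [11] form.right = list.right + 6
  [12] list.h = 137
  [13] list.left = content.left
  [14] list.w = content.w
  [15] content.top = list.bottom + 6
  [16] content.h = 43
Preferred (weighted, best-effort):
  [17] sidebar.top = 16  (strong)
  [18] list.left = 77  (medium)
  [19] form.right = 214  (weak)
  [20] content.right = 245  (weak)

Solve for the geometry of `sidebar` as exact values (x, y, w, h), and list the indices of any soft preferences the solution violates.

sidebar = (x=7, y=16, w=76, h=251)
violated soft preferences: 18, 19

1. sidebar.x = 7  [sidebar.left = form.left + 6]
2. sidebar.y = 16  [sidebar.top = form.top + 6]
3. sidebar.h = 251  [form.bottom = sidebar.bottom + 6]
4. sidebar.w = 76  [list.left = sidebar.right + 6]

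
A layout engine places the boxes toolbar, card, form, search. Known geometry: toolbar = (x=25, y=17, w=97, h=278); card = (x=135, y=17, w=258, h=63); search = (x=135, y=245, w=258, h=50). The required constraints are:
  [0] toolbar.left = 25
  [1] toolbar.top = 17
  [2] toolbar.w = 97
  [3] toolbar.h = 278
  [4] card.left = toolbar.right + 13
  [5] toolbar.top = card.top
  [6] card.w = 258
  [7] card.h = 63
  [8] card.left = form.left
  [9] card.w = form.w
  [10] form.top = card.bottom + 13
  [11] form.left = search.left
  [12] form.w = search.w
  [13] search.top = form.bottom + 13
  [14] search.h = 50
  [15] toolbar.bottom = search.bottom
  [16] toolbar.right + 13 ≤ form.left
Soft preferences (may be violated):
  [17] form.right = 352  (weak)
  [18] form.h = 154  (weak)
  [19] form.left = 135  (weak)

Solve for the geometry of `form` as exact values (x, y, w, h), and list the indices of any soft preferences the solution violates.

1. form.x = 135  [card.left = form.left]
2. form.w = 258  [card.w = form.w]
3. form.y = 93  [form.top = card.bottom + 13]
4. form.h = 139  [search.top = form.bottom + 13]

form = (x=135, y=93, w=258, h=139)
violated soft preferences: 17, 18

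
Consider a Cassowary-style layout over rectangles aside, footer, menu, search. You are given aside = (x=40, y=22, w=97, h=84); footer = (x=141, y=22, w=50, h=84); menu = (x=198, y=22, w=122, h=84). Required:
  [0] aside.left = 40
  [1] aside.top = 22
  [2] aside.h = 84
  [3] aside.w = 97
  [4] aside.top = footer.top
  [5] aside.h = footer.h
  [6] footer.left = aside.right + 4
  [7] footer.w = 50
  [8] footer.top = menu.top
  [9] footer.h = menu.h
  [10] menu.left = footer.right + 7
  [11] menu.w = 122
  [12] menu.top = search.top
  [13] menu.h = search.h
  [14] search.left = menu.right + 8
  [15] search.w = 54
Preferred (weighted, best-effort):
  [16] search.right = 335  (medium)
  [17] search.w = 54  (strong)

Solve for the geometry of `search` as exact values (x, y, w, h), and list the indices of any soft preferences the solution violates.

1. search.y = 22  [menu.top = search.top]
2. search.h = 84  [menu.h = search.h]
3. search.x = 328  [search.left = menu.right + 8]
4. search.w = 54  [search.w = 54]

search = (x=328, y=22, w=54, h=84)
violated soft preferences: 16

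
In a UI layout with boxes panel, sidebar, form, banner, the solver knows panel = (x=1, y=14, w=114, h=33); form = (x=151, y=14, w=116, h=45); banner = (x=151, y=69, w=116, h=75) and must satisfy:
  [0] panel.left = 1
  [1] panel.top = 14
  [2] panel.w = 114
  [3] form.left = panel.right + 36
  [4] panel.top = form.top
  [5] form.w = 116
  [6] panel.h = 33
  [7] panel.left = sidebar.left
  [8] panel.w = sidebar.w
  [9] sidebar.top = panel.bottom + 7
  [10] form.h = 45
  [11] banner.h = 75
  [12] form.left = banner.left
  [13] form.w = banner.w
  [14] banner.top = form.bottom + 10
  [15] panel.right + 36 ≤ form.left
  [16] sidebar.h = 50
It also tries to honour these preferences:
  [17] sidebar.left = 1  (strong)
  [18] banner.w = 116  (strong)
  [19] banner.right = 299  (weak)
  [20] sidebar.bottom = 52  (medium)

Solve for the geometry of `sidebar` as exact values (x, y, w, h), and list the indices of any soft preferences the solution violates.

sidebar = (x=1, y=54, w=114, h=50)
violated soft preferences: 19, 20

1. sidebar.x = 1  [panel.left = sidebar.left]
2. sidebar.w = 114  [panel.w = sidebar.w]
3. sidebar.y = 54  [sidebar.top = panel.bottom + 7]
4. sidebar.h = 50  [sidebar.h = 50]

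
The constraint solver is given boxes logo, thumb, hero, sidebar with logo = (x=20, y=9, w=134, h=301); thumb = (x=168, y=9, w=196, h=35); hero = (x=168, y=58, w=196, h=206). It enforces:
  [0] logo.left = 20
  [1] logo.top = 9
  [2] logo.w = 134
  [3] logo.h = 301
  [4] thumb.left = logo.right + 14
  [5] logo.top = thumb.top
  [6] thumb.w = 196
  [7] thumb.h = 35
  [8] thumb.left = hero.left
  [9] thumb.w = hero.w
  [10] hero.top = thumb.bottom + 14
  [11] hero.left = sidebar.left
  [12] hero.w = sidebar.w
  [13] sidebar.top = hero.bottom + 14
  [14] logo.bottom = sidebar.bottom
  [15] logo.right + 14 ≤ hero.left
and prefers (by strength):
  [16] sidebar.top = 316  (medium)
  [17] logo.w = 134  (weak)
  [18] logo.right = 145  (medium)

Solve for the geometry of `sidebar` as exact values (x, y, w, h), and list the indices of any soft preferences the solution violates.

sidebar = (x=168, y=278, w=196, h=32)
violated soft preferences: 16, 18

1. sidebar.x = 168  [hero.left = sidebar.left]
2. sidebar.w = 196  [hero.w = sidebar.w]
3. sidebar.y = 278  [sidebar.top = hero.bottom + 14]
4. sidebar.h = 32  [logo.bottom = sidebar.bottom]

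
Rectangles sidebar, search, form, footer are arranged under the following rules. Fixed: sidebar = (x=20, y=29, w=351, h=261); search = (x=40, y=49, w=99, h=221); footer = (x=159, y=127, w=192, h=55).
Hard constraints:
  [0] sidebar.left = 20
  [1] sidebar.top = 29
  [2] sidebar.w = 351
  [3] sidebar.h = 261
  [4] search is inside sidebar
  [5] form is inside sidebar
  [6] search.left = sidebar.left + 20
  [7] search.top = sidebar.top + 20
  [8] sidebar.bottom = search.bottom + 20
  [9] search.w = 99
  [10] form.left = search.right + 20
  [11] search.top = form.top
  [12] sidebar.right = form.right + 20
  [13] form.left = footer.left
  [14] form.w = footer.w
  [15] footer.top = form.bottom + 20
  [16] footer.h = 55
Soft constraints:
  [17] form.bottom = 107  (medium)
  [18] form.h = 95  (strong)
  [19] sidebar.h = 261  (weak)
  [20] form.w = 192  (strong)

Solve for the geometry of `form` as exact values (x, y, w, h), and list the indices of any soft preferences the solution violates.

1. form.x = 159  [form.left = search.right + 20]
2. form.y = 49  [search.top = form.top]
3. form.w = 192  [sidebar.right = form.right + 20]
4. form.h = 58  [footer.top = form.bottom + 20]

form = (x=159, y=49, w=192, h=58)
violated soft preferences: 18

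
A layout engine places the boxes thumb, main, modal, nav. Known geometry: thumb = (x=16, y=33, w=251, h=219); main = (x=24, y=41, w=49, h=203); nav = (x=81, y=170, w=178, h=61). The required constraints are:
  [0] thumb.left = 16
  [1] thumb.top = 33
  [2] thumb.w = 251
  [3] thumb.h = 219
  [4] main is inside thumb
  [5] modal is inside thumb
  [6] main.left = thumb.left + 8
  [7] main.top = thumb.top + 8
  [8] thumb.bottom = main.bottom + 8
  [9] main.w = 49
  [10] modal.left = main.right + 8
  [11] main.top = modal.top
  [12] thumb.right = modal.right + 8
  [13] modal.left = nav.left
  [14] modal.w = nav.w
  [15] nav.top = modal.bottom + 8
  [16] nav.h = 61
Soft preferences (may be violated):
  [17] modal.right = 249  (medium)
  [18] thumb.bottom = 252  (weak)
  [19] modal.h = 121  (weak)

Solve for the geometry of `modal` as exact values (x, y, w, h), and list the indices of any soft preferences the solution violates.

1. modal.x = 81  [modal.left = main.right + 8]
2. modal.y = 41  [main.top = modal.top]
3. modal.w = 178  [thumb.right = modal.right + 8]
4. modal.h = 121  [nav.top = modal.bottom + 8]

modal = (x=81, y=41, w=178, h=121)
violated soft preferences: 17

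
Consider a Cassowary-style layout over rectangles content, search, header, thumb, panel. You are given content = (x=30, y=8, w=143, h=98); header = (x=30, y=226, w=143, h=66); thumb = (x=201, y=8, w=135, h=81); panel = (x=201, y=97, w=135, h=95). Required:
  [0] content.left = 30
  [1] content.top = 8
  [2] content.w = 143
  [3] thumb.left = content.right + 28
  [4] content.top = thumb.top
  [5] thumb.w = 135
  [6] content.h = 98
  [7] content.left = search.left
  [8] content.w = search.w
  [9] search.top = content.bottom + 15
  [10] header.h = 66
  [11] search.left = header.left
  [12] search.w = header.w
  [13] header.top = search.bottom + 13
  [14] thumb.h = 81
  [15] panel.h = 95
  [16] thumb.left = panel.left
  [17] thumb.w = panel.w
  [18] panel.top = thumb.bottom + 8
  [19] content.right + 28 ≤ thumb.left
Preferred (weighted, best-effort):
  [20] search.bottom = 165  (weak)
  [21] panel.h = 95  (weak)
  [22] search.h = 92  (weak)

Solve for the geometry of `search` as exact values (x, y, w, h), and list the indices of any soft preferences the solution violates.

search = (x=30, y=121, w=143, h=92)
violated soft preferences: 20

1. search.x = 30  [content.left = search.left]
2. search.w = 143  [content.w = search.w]
3. search.y = 121  [search.top = content.bottom + 15]
4. search.h = 92  [header.top = search.bottom + 13]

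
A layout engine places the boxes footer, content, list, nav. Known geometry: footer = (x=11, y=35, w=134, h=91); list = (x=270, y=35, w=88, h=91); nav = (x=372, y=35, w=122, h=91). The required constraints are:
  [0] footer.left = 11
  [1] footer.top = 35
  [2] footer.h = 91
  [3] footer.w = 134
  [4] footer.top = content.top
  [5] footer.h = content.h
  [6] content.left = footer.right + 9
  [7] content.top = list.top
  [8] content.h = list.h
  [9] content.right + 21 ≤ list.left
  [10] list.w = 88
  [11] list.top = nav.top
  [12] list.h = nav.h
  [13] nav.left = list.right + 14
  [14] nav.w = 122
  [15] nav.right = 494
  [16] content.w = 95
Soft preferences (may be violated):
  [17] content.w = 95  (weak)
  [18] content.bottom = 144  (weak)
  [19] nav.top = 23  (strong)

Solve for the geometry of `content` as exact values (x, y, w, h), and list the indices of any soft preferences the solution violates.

1. content.y = 35  [footer.top = content.top]
2. content.h = 91  [footer.h = content.h]
3. content.x = 154  [content.left = footer.right + 9]
4. content.w = 95  [content.w = 95]

content = (x=154, y=35, w=95, h=91)
violated soft preferences: 18, 19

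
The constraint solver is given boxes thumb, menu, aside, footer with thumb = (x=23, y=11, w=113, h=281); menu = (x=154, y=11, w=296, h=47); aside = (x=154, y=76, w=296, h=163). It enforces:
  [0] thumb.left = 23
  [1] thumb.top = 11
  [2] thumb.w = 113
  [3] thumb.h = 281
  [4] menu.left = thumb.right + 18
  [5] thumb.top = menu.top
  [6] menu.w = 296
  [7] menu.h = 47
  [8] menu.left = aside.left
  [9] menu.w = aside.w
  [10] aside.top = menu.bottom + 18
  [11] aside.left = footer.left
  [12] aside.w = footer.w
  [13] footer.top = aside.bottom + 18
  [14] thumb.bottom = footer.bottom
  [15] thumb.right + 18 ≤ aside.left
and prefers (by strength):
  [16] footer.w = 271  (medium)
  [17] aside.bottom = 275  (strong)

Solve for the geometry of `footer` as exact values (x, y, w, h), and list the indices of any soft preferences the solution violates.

1. footer.x = 154  [aside.left = footer.left]
2. footer.w = 296  [aside.w = footer.w]
3. footer.y = 257  [footer.top = aside.bottom + 18]
4. footer.h = 35  [thumb.bottom = footer.bottom]

footer = (x=154, y=257, w=296, h=35)
violated soft preferences: 16, 17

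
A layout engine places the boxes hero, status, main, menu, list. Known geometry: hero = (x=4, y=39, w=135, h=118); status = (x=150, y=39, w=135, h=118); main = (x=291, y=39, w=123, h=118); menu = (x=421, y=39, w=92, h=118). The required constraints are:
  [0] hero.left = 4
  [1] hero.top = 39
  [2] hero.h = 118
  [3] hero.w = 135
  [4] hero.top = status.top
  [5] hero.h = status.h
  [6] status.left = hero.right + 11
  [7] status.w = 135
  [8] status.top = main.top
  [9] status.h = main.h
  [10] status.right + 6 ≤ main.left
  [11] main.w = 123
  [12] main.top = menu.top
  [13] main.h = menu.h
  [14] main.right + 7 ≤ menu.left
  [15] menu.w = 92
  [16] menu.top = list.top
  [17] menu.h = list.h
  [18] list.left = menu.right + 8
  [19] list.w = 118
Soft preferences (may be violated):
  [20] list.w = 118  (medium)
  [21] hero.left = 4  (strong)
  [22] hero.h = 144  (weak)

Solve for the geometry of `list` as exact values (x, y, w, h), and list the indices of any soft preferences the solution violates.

list = (x=521, y=39, w=118, h=118)
violated soft preferences: 22

1. list.y = 39  [menu.top = list.top]
2. list.h = 118  [menu.h = list.h]
3. list.x = 521  [list.left = menu.right + 8]
4. list.w = 118  [list.w = 118]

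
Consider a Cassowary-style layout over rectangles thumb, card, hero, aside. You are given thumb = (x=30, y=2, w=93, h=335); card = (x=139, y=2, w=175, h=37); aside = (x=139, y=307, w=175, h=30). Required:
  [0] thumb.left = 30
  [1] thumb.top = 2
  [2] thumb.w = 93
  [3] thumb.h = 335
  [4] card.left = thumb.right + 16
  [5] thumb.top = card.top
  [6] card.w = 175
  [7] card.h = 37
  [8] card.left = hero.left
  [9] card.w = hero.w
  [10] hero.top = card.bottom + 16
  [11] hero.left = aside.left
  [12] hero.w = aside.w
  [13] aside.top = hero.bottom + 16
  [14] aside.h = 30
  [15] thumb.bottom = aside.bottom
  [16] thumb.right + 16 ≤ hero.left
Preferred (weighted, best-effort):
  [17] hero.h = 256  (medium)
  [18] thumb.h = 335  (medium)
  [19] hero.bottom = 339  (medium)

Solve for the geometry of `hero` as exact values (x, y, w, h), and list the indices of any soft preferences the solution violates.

hero = (x=139, y=55, w=175, h=236)
violated soft preferences: 17, 19

1. hero.x = 139  [card.left = hero.left]
2. hero.w = 175  [card.w = hero.w]
3. hero.y = 55  [hero.top = card.bottom + 16]
4. hero.h = 236  [aside.top = hero.bottom + 16]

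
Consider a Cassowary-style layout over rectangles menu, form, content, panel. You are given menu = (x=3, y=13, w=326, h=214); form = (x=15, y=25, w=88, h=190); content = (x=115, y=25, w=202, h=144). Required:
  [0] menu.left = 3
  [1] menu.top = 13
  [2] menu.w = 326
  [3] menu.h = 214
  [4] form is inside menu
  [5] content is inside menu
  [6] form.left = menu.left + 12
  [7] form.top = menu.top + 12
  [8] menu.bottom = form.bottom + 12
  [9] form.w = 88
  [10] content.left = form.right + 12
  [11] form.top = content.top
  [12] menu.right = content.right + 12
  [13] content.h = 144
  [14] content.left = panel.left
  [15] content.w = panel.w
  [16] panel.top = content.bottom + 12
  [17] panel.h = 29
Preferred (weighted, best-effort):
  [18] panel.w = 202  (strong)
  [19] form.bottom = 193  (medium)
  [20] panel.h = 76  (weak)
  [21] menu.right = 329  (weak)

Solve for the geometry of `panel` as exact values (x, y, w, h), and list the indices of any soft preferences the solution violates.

panel = (x=115, y=181, w=202, h=29)
violated soft preferences: 19, 20

1. panel.x = 115  [content.left = panel.left]
2. panel.w = 202  [content.w = panel.w]
3. panel.y = 181  [panel.top = content.bottom + 12]
4. panel.h = 29  [panel.h = 29]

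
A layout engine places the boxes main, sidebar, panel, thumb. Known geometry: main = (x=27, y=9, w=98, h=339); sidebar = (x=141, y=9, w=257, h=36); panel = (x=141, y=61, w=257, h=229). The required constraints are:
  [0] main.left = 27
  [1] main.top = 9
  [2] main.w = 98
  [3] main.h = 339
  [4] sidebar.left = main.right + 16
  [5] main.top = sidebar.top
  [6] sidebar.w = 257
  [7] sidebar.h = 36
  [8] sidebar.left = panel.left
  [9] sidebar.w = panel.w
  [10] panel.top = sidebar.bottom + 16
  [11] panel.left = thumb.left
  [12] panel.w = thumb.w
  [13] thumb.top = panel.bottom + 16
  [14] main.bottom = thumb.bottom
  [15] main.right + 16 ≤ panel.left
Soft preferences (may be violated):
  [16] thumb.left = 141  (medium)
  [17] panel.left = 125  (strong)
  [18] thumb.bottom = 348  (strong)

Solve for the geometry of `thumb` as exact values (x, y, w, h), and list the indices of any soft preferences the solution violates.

1. thumb.x = 141  [panel.left = thumb.left]
2. thumb.w = 257  [panel.w = thumb.w]
3. thumb.y = 306  [thumb.top = panel.bottom + 16]
4. thumb.h = 42  [main.bottom = thumb.bottom]

thumb = (x=141, y=306, w=257, h=42)
violated soft preferences: 17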